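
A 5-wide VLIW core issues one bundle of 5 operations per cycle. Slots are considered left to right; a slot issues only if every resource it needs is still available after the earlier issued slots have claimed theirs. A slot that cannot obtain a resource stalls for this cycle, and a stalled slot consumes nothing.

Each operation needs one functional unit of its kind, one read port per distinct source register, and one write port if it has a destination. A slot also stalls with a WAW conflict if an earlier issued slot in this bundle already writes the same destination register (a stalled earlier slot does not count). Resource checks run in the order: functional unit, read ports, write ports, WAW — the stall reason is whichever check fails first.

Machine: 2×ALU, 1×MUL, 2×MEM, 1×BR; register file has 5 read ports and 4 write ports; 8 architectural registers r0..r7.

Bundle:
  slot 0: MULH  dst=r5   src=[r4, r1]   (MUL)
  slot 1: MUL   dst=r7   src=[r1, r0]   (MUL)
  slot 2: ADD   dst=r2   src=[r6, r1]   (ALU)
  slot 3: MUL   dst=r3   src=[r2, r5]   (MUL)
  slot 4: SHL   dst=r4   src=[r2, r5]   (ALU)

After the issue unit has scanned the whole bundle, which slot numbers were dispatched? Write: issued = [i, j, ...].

  0. MUL→r5 ⇒ go  {2A/0Mu/2Ld/1B | 3r 3w}
  1. MUL→r7 ⇒ no(FU)  {2A/0Mu/2Ld/1B | 3r 3w}
  2. ALU→r2 ⇒ go  {1A/0Mu/2Ld/1B | 1r 2w}
  3. MUL→r3 ⇒ no(FU)  {1A/0Mu/2Ld/1B | 1r 2w}
  4. ALU→r4 ⇒ no(RD_PORT)  {1A/0Mu/2Ld/1B | 1r 2w}

issued = [0, 2]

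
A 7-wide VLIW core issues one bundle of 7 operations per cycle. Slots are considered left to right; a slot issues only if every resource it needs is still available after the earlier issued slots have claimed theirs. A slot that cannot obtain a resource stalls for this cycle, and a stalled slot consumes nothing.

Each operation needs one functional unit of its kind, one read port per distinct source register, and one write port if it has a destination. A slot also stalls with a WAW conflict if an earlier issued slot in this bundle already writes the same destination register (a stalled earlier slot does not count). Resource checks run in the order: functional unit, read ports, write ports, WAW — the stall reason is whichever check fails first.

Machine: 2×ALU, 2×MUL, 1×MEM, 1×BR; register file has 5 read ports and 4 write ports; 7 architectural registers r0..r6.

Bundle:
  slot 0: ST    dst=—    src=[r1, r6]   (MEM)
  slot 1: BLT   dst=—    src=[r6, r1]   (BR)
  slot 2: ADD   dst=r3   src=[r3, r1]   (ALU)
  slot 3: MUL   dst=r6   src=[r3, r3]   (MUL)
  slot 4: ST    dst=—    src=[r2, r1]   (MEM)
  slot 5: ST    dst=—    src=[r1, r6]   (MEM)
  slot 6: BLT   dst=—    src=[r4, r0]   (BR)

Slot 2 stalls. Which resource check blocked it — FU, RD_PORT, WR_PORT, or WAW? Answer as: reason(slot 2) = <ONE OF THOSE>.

reason(slot 2) = RD_PORT

slot 0 (MEM): ISSUE — free A2,Mu2,Ld0,B1 rp3 wp4
slot 1 (BR): ISSUE — free A2,Mu2,Ld0,B0 rp1 wp4
slot 2 (ALU): stall RD_PORT — free A2,Mu2,Ld0,B0 rp1 wp4
slot 3 (MUL): ISSUE — free A2,Mu1,Ld0,B0 rp0 wp3
slot 4 (MEM): stall FU — free A2,Mu1,Ld0,B0 rp0 wp3
slot 5 (MEM): stall FU — free A2,Mu1,Ld0,B0 rp0 wp3
slot 6 (BR): stall FU — free A2,Mu1,Ld0,B0 rp0 wp3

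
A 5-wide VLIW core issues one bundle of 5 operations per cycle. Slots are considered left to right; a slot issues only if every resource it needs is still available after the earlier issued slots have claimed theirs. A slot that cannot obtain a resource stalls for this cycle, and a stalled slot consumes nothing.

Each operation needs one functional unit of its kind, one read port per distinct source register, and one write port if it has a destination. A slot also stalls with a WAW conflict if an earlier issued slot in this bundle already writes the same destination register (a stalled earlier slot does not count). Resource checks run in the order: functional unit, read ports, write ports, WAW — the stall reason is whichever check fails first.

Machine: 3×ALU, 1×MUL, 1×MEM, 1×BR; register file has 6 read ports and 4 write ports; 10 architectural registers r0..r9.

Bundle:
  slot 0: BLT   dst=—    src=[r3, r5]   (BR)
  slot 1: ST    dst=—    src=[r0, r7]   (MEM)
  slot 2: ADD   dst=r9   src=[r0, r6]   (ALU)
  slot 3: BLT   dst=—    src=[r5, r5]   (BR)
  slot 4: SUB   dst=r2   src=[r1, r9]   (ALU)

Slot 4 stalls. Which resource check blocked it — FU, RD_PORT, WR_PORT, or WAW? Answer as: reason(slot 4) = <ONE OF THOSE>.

reason(slot 4) = RD_PORT

slot 0 (BR): ISSUE — free A3,Mu1,Ld1,B0 rp4 wp4
slot 1 (MEM): ISSUE — free A3,Mu1,Ld0,B0 rp2 wp4
slot 2 (ALU): ISSUE — free A2,Mu1,Ld0,B0 rp0 wp3
slot 3 (BR): stall FU — free A2,Mu1,Ld0,B0 rp0 wp3
slot 4 (ALU): stall RD_PORT — free A2,Mu1,Ld0,B0 rp0 wp3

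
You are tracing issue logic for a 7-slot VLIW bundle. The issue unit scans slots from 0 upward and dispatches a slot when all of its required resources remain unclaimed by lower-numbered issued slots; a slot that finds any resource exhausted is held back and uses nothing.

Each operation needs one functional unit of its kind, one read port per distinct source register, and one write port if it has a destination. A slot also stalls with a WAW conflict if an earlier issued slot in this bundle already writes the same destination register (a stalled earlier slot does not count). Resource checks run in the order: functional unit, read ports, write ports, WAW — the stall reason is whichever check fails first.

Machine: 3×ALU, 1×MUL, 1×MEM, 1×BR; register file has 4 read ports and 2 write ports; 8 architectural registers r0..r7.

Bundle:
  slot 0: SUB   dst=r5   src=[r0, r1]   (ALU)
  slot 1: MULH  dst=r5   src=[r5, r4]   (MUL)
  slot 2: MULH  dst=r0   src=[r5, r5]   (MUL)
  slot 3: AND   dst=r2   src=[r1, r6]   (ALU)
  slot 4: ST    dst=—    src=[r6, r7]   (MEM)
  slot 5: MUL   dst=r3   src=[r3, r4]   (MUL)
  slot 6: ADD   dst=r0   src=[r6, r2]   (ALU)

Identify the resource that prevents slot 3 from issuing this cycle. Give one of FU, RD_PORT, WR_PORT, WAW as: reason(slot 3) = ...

reason(slot 3) = RD_PORT

#0 ALU src=r0,r1 dispatched  <A:2 Mu:1 Ld:1 B:1 rd:2 wr:1>
#1 MUL src=r5,r4 held:WAW  <A:2 Mu:1 Ld:1 B:1 rd:2 wr:1>
#2 MUL src=r5,r5 dispatched  <A:2 Mu:0 Ld:1 B:1 rd:1 wr:0>
#3 ALU src=r1,r6 held:RD_PORT  <A:2 Mu:0 Ld:1 B:1 rd:1 wr:0>
#4 MEM src=r6,r7 held:RD_PORT  <A:2 Mu:0 Ld:1 B:1 rd:1 wr:0>
#5 MUL src=r3,r4 held:FU  <A:2 Mu:0 Ld:1 B:1 rd:1 wr:0>
#6 ALU src=r6,r2 held:RD_PORT  <A:2 Mu:0 Ld:1 B:1 rd:1 wr:0>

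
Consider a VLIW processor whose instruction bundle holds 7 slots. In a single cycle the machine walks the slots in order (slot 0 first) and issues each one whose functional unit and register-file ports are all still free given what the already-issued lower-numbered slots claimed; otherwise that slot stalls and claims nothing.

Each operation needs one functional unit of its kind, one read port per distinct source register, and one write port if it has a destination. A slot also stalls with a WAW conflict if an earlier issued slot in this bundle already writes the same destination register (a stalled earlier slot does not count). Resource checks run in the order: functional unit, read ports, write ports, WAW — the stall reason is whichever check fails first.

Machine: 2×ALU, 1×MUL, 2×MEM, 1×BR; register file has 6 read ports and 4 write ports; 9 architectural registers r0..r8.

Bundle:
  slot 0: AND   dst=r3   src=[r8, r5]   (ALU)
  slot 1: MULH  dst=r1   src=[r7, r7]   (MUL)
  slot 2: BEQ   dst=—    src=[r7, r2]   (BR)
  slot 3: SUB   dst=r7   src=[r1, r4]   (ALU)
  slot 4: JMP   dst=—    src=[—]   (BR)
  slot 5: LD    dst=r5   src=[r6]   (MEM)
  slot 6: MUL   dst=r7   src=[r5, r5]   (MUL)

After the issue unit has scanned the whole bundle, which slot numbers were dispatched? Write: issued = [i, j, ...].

issued = [0, 1, 2, 5]

  0. ALU→r3 ⇒ go  {1A/1Mu/2Ld/1B | 4r 3w}
  1. MUL→r1 ⇒ go  {1A/0Mu/2Ld/1B | 3r 2w}
  2. BR ⇒ go  {1A/0Mu/2Ld/0B | 1r 2w}
  3. ALU→r7 ⇒ no(RD_PORT)  {1A/0Mu/2Ld/0B | 1r 2w}
  4. BR ⇒ no(FU)  {1A/0Mu/2Ld/0B | 1r 2w}
  5. MEM→r5 ⇒ go  {1A/0Mu/1Ld/0B | 0r 1w}
  6. MUL→r7 ⇒ no(FU)  {1A/0Mu/1Ld/0B | 0r 1w}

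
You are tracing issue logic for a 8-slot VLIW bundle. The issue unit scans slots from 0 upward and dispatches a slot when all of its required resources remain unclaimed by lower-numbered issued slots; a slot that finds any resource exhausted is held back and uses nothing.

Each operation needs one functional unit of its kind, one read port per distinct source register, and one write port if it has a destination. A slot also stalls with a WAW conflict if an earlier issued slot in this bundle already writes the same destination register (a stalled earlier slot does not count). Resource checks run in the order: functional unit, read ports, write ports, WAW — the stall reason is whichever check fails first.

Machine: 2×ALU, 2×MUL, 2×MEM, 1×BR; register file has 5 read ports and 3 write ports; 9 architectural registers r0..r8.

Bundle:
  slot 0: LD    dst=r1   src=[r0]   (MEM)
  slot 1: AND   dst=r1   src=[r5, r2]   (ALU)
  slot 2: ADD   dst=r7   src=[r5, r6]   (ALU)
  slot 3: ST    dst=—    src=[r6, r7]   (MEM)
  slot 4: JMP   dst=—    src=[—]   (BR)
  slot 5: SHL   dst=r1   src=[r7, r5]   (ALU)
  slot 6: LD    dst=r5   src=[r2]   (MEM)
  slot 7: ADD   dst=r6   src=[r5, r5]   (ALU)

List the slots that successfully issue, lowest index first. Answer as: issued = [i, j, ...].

  0. MEM→r1 ⇒ go  {2A/2Mu/1Ld/1B | 4r 2w}
  1. ALU→r1 ⇒ no(WAW)  {2A/2Mu/1Ld/1B | 4r 2w}
  2. ALU→r7 ⇒ go  {1A/2Mu/1Ld/1B | 2r 1w}
  3. MEM ⇒ go  {1A/2Mu/0Ld/1B | 0r 1w}
  4. BR ⇒ go  {1A/2Mu/0Ld/0B | 0r 1w}
  5. ALU→r1 ⇒ no(RD_PORT)  {1A/2Mu/0Ld/0B | 0r 1w}
  6. MEM→r5 ⇒ no(FU)  {1A/2Mu/0Ld/0B | 0r 1w}
  7. ALU→r6 ⇒ no(RD_PORT)  {1A/2Mu/0Ld/0B | 0r 1w}

issued = [0, 2, 3, 4]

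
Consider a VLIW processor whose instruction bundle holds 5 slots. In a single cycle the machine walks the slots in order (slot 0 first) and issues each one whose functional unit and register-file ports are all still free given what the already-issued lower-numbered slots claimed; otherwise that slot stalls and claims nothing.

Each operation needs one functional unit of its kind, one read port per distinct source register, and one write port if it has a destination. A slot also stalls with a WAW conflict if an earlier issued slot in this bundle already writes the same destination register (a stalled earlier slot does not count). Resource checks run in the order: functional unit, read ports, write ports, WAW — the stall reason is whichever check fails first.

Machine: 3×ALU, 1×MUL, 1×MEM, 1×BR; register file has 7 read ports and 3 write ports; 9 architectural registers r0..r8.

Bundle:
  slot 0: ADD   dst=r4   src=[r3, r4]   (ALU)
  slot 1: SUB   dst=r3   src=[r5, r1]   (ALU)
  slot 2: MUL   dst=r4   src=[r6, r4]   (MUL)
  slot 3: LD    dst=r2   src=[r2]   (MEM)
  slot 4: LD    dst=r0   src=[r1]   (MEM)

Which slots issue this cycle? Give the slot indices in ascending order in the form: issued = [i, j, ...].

issued = [0, 1, 3]

#0 ALU src=r3,r4 dispatched  <A:2 Mu:1 Ld:1 B:1 rd:5 wr:2>
#1 ALU src=r5,r1 dispatched  <A:1 Mu:1 Ld:1 B:1 rd:3 wr:1>
#2 MUL src=r6,r4 held:WAW  <A:1 Mu:1 Ld:1 B:1 rd:3 wr:1>
#3 MEM src=r2 dispatched  <A:1 Mu:1 Ld:0 B:1 rd:2 wr:0>
#4 MEM src=r1 held:FU  <A:1 Mu:1 Ld:0 B:1 rd:2 wr:0>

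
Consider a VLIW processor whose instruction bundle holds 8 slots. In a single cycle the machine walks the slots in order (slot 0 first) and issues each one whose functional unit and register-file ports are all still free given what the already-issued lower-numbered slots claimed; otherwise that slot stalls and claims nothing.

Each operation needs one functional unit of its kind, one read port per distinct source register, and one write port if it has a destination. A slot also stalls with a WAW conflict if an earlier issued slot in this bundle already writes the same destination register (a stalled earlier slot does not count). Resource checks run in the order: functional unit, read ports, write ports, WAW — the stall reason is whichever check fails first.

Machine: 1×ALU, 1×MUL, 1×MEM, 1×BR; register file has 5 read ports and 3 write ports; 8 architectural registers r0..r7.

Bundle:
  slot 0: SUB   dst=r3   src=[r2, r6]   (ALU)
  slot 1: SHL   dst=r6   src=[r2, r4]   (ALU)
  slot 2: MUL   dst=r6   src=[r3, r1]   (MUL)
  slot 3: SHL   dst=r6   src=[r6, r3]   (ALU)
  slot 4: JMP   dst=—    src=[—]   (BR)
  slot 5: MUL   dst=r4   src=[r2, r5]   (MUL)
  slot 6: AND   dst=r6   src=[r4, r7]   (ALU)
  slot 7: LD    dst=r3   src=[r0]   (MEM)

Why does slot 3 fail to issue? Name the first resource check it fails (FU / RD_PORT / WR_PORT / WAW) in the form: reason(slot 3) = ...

reason(slot 3) = FU

#0 ALU src=r2,r6 dispatched  <A:0 Mu:1 Ld:1 B:1 rd:3 wr:2>
#1 ALU src=r2,r4 held:FU  <A:0 Mu:1 Ld:1 B:1 rd:3 wr:2>
#2 MUL src=r3,r1 dispatched  <A:0 Mu:0 Ld:1 B:1 rd:1 wr:1>
#3 ALU src=r6,r3 held:FU  <A:0 Mu:0 Ld:1 B:1 rd:1 wr:1>
#4 BR src=- dispatched  <A:0 Mu:0 Ld:1 B:0 rd:1 wr:1>
#5 MUL src=r2,r5 held:FU  <A:0 Mu:0 Ld:1 B:0 rd:1 wr:1>
#6 ALU src=r4,r7 held:FU  <A:0 Mu:0 Ld:1 B:0 rd:1 wr:1>
#7 MEM src=r0 held:WAW  <A:0 Mu:0 Ld:1 B:0 rd:1 wr:1>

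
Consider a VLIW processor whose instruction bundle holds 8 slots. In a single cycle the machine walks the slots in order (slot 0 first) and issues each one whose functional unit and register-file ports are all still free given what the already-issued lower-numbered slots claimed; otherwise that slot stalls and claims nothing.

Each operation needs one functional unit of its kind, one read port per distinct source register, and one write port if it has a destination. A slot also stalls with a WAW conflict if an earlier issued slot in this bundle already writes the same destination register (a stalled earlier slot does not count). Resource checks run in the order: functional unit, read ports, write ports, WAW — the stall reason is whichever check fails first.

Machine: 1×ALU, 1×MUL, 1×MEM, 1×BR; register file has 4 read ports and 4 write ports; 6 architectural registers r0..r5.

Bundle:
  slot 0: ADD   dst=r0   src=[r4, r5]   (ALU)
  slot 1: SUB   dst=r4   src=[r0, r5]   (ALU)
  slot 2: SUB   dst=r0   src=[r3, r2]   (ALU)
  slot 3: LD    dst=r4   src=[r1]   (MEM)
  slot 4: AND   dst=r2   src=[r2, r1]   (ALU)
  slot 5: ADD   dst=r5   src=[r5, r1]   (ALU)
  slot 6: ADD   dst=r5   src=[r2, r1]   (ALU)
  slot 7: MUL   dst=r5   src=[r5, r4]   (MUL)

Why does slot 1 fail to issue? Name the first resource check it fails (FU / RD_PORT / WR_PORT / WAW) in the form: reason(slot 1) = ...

[0] ALU needs rd=2 wr=1: ok; after: ALU=0 MUL=1 MEM=1 BR=1, R=2, W=3
[1] ALU needs rd=2 wr=1: FU; after: ALU=0 MUL=1 MEM=1 BR=1, R=2, W=3
[2] ALU needs rd=2 wr=1: FU; after: ALU=0 MUL=1 MEM=1 BR=1, R=2, W=3
[3] MEM needs rd=1 wr=1: ok; after: ALU=0 MUL=1 MEM=0 BR=1, R=1, W=2
[4] ALU needs rd=2 wr=1: FU; after: ALU=0 MUL=1 MEM=0 BR=1, R=1, W=2
[5] ALU needs rd=2 wr=1: FU; after: ALU=0 MUL=1 MEM=0 BR=1, R=1, W=2
[6] ALU needs rd=2 wr=1: FU; after: ALU=0 MUL=1 MEM=0 BR=1, R=1, W=2
[7] MUL needs rd=2 wr=1: RD_PORT; after: ALU=0 MUL=1 MEM=0 BR=1, R=1, W=2

reason(slot 1) = FU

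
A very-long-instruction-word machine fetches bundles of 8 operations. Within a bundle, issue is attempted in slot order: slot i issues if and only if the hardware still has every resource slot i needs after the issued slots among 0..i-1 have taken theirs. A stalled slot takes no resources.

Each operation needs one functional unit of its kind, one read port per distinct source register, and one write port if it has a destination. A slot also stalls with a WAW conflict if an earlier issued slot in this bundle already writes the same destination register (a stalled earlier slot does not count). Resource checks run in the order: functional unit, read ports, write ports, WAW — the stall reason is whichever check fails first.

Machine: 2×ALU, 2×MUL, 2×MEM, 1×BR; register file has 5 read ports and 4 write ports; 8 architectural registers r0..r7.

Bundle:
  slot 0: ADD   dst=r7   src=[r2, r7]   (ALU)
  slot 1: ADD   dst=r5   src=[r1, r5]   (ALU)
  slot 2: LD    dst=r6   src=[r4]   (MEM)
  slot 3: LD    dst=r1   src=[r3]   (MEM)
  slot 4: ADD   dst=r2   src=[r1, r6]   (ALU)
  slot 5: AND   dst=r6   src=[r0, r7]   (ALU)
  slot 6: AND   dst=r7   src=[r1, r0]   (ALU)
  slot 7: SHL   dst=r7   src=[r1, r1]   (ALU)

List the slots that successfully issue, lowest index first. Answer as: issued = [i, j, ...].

(0) want 1×ALU +2rd +1wr — yes → AL1|MU2|ME2|BR1|rd3|wr3
(1) want 1×ALU +2rd +1wr — yes → AL0|MU2|ME2|BR1|rd1|wr2
(2) want 1×MEM +1rd +1wr — yes → AL0|MU2|ME1|BR1|rd0|wr1
(3) want 1×MEM +1rd +1wr — RD_PORT → AL0|MU2|ME1|BR1|rd0|wr1
(4) want 1×ALU +2rd +1wr — FU → AL0|MU2|ME1|BR1|rd0|wr1
(5) want 1×ALU +2rd +1wr — FU → AL0|MU2|ME1|BR1|rd0|wr1
(6) want 1×ALU +2rd +1wr — FU → AL0|MU2|ME1|BR1|rd0|wr1
(7) want 1×ALU +1rd +1wr — FU → AL0|MU2|ME1|BR1|rd0|wr1

issued = [0, 1, 2]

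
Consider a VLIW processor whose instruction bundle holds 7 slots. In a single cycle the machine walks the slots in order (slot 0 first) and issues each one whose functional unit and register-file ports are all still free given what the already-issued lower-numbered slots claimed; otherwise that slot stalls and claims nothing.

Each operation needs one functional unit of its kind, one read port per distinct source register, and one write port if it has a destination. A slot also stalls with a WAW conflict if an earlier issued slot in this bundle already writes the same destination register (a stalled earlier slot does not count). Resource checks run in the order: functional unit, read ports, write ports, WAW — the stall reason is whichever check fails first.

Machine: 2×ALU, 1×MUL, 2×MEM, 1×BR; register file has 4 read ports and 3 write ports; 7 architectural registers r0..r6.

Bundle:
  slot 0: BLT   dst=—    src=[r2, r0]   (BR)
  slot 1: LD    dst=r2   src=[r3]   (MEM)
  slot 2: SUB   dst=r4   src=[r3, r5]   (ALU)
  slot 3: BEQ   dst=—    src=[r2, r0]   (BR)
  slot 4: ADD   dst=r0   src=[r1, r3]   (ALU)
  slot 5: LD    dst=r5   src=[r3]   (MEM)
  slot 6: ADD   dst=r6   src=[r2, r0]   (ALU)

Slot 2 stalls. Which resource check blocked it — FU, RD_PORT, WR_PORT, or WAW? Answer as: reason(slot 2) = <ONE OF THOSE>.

reason(slot 2) = RD_PORT

(0) want 1×BR +2rd +0wr — yes → AL2|MU1|ME2|BR0|rd2|wr3
(1) want 1×MEM +1rd +1wr — yes → AL2|MU1|ME1|BR0|rd1|wr2
(2) want 1×ALU +2rd +1wr — RD_PORT → AL2|MU1|ME1|BR0|rd1|wr2
(3) want 1×BR +2rd +0wr — FU → AL2|MU1|ME1|BR0|rd1|wr2
(4) want 1×ALU +2rd +1wr — RD_PORT → AL2|MU1|ME1|BR0|rd1|wr2
(5) want 1×MEM +1rd +1wr — yes → AL2|MU1|ME0|BR0|rd0|wr1
(6) want 1×ALU +2rd +1wr — RD_PORT → AL2|MU1|ME0|BR0|rd0|wr1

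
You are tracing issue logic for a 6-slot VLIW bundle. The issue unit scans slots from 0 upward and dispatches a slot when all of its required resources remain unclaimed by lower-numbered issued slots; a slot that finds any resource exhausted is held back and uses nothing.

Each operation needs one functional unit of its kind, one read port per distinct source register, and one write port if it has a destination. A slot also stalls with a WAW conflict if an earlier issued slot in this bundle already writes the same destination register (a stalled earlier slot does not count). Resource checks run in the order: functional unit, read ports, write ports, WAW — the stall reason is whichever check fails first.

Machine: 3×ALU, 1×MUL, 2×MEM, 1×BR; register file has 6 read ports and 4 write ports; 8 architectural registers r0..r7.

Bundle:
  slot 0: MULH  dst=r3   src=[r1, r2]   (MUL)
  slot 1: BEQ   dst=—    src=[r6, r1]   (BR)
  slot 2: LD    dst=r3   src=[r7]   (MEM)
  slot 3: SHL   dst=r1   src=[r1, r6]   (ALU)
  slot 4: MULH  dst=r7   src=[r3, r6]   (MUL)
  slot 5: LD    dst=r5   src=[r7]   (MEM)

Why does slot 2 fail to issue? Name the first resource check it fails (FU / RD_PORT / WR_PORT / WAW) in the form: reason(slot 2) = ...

[0] MUL needs rd=2 wr=1: ok; after: ALU=3 MUL=0 MEM=2 BR=1, R=4, W=3
[1] BR needs rd=2 wr=0: ok; after: ALU=3 MUL=0 MEM=2 BR=0, R=2, W=3
[2] MEM needs rd=1 wr=1: WAW; after: ALU=3 MUL=0 MEM=2 BR=0, R=2, W=3
[3] ALU needs rd=2 wr=1: ok; after: ALU=2 MUL=0 MEM=2 BR=0, R=0, W=2
[4] MUL needs rd=2 wr=1: FU; after: ALU=2 MUL=0 MEM=2 BR=0, R=0, W=2
[5] MEM needs rd=1 wr=1: RD_PORT; after: ALU=2 MUL=0 MEM=2 BR=0, R=0, W=2

reason(slot 2) = WAW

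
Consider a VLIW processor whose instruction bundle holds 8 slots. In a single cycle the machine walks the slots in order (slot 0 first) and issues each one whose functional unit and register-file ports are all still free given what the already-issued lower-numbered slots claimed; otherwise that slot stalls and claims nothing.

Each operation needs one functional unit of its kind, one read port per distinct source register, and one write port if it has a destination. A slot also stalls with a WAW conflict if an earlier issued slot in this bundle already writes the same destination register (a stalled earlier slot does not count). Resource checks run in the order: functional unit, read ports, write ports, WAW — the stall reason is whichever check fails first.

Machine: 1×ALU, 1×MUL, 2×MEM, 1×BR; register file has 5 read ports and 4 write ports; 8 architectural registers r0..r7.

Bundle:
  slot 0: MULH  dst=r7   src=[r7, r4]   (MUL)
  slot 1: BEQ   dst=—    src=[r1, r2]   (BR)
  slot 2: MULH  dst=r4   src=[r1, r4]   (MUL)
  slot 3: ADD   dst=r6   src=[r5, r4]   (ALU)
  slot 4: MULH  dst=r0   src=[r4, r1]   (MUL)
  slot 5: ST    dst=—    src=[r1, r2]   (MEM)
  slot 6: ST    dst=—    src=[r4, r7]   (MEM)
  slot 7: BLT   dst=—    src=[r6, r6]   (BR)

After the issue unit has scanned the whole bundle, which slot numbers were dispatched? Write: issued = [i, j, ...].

issued = [0, 1]

[0] MUL needs rd=2 wr=1: ok; after: ALU=1 MUL=0 MEM=2 BR=1, R=3, W=3
[1] BR needs rd=2 wr=0: ok; after: ALU=1 MUL=0 MEM=2 BR=0, R=1, W=3
[2] MUL needs rd=2 wr=1: FU; after: ALU=1 MUL=0 MEM=2 BR=0, R=1, W=3
[3] ALU needs rd=2 wr=1: RD_PORT; after: ALU=1 MUL=0 MEM=2 BR=0, R=1, W=3
[4] MUL needs rd=2 wr=1: FU; after: ALU=1 MUL=0 MEM=2 BR=0, R=1, W=3
[5] MEM needs rd=2 wr=0: RD_PORT; after: ALU=1 MUL=0 MEM=2 BR=0, R=1, W=3
[6] MEM needs rd=2 wr=0: RD_PORT; after: ALU=1 MUL=0 MEM=2 BR=0, R=1, W=3
[7] BR needs rd=1 wr=0: FU; after: ALU=1 MUL=0 MEM=2 BR=0, R=1, W=3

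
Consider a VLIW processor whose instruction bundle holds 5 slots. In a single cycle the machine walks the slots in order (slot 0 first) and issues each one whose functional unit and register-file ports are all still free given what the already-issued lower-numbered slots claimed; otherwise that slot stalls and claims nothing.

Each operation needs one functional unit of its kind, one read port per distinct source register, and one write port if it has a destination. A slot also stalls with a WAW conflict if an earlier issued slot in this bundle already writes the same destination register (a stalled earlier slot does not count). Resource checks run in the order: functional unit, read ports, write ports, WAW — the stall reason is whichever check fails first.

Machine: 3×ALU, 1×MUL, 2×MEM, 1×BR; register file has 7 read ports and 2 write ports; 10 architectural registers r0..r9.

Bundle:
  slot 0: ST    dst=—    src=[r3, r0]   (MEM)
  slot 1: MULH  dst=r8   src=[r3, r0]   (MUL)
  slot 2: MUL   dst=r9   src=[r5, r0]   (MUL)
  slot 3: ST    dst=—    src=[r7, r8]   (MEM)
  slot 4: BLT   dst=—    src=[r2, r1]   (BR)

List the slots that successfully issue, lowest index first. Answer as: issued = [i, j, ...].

[0] MEM needs rd=2 wr=0: ok; after: ALU=3 MUL=1 MEM=1 BR=1, R=5, W=2
[1] MUL needs rd=2 wr=1: ok; after: ALU=3 MUL=0 MEM=1 BR=1, R=3, W=1
[2] MUL needs rd=2 wr=1: FU; after: ALU=3 MUL=0 MEM=1 BR=1, R=3, W=1
[3] MEM needs rd=2 wr=0: ok; after: ALU=3 MUL=0 MEM=0 BR=1, R=1, W=1
[4] BR needs rd=2 wr=0: RD_PORT; after: ALU=3 MUL=0 MEM=0 BR=1, R=1, W=1

issued = [0, 1, 3]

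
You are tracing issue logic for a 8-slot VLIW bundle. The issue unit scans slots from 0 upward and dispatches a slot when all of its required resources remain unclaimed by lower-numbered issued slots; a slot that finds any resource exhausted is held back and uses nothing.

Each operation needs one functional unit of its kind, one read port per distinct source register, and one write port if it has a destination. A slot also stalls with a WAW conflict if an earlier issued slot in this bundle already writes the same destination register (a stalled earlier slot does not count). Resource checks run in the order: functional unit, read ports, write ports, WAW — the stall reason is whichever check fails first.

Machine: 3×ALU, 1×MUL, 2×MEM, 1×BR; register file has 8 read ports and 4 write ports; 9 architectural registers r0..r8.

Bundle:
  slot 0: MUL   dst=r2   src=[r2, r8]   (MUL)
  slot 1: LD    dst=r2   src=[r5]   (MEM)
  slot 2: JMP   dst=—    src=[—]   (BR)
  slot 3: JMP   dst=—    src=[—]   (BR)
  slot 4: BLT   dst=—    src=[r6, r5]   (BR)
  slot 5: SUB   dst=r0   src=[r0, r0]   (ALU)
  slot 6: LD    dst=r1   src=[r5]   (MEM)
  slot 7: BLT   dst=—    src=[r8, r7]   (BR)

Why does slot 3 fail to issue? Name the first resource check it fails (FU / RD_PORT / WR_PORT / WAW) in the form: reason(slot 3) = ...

reason(slot 3) = FU

slot 0 (MUL): ISSUE — free A3,Mu0,Ld2,B1 rp6 wp3
slot 1 (MEM): stall WAW — free A3,Mu0,Ld2,B1 rp6 wp3
slot 2 (BR): ISSUE — free A3,Mu0,Ld2,B0 rp6 wp3
slot 3 (BR): stall FU — free A3,Mu0,Ld2,B0 rp6 wp3
slot 4 (BR): stall FU — free A3,Mu0,Ld2,B0 rp6 wp3
slot 5 (ALU): ISSUE — free A2,Mu0,Ld2,B0 rp5 wp2
slot 6 (MEM): ISSUE — free A2,Mu0,Ld1,B0 rp4 wp1
slot 7 (BR): stall FU — free A2,Mu0,Ld1,B0 rp4 wp1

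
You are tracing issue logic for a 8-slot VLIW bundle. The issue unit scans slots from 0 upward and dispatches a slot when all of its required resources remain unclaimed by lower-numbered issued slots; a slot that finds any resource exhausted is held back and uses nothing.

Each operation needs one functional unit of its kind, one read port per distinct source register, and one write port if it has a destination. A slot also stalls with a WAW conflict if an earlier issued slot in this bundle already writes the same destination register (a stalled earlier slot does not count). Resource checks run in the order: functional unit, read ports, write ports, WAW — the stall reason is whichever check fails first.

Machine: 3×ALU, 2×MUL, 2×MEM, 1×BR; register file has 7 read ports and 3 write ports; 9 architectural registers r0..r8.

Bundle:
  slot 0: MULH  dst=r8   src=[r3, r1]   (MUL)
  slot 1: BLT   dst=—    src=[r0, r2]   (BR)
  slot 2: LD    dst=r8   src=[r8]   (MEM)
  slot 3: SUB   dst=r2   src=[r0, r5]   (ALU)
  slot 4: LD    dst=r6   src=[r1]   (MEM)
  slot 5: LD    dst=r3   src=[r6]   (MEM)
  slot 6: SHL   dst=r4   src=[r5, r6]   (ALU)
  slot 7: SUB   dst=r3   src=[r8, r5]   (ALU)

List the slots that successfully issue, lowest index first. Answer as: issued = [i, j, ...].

[0] MUL needs rd=2 wr=1: ok; after: ALU=3 MUL=1 MEM=2 BR=1, R=5, W=2
[1] BR needs rd=2 wr=0: ok; after: ALU=3 MUL=1 MEM=2 BR=0, R=3, W=2
[2] MEM needs rd=1 wr=1: WAW; after: ALU=3 MUL=1 MEM=2 BR=0, R=3, W=2
[3] ALU needs rd=2 wr=1: ok; after: ALU=2 MUL=1 MEM=2 BR=0, R=1, W=1
[4] MEM needs rd=1 wr=1: ok; after: ALU=2 MUL=1 MEM=1 BR=0, R=0, W=0
[5] MEM needs rd=1 wr=1: RD_PORT; after: ALU=2 MUL=1 MEM=1 BR=0, R=0, W=0
[6] ALU needs rd=2 wr=1: RD_PORT; after: ALU=2 MUL=1 MEM=1 BR=0, R=0, W=0
[7] ALU needs rd=2 wr=1: RD_PORT; after: ALU=2 MUL=1 MEM=1 BR=0, R=0, W=0

issued = [0, 1, 3, 4]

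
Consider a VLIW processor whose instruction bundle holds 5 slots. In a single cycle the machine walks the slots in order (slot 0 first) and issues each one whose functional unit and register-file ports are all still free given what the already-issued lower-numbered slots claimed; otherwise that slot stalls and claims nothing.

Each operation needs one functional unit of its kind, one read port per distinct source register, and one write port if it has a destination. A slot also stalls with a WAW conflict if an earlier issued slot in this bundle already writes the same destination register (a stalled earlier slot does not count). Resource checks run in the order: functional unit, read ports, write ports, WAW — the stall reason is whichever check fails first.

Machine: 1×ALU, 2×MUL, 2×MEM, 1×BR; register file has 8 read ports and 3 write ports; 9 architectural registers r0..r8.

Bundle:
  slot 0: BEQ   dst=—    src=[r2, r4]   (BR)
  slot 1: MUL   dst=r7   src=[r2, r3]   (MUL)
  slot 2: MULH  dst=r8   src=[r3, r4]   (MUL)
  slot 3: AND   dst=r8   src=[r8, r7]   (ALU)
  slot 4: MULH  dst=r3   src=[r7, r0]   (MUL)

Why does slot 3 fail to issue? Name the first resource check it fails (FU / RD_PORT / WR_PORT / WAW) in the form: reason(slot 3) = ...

reason(slot 3) = WAW

  0. BR ⇒ go  {1A/2Mu/2Ld/0B | 6r 3w}
  1. MUL→r7 ⇒ go  {1A/1Mu/2Ld/0B | 4r 2w}
  2. MUL→r8 ⇒ go  {1A/0Mu/2Ld/0B | 2r 1w}
  3. ALU→r8 ⇒ no(WAW)  {1A/0Mu/2Ld/0B | 2r 1w}
  4. MUL→r3 ⇒ no(FU)  {1A/0Mu/2Ld/0B | 2r 1w}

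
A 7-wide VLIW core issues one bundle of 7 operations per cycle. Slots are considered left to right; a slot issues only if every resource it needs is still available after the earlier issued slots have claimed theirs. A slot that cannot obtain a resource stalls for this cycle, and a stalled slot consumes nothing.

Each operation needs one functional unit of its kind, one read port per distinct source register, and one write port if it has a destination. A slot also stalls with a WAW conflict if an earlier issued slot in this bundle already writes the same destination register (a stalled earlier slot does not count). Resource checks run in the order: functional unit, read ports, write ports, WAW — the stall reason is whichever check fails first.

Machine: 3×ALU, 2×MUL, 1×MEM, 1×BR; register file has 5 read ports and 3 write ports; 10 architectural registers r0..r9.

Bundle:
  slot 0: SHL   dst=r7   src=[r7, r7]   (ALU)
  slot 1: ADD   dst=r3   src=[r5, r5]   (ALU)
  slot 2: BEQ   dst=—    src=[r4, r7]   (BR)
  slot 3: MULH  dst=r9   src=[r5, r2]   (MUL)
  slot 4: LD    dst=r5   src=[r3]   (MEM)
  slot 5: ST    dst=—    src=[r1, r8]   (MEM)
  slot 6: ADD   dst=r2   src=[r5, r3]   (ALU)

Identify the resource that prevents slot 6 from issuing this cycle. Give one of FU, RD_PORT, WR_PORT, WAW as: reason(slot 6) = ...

  0. ALU→r7 ⇒ go  {2A/2Mu/1Ld/1B | 4r 2w}
  1. ALU→r3 ⇒ go  {1A/2Mu/1Ld/1B | 3r 1w}
  2. BR ⇒ go  {1A/2Mu/1Ld/0B | 1r 1w}
  3. MUL→r9 ⇒ no(RD_PORT)  {1A/2Mu/1Ld/0B | 1r 1w}
  4. MEM→r5 ⇒ go  {1A/2Mu/0Ld/0B | 0r 0w}
  5. MEM ⇒ no(FU)  {1A/2Mu/0Ld/0B | 0r 0w}
  6. ALU→r2 ⇒ no(RD_PORT)  {1A/2Mu/0Ld/0B | 0r 0w}

reason(slot 6) = RD_PORT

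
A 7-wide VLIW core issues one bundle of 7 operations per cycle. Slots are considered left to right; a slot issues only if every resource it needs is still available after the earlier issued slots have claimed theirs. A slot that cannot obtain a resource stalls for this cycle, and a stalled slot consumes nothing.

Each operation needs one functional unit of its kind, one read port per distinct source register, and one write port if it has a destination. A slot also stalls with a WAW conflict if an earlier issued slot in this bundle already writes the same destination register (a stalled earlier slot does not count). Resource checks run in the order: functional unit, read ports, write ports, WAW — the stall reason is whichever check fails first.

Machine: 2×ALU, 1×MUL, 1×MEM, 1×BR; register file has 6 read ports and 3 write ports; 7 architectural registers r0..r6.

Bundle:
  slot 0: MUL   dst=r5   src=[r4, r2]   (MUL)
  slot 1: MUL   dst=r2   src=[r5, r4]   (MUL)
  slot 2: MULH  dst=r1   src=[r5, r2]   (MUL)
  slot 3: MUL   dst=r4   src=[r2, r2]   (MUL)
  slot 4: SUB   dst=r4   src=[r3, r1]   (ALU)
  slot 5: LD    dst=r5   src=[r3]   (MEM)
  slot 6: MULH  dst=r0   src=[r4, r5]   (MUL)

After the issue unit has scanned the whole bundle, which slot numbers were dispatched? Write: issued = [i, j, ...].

issued = [0, 4]

slot 0 (MUL): ISSUE — free A2,Mu0,Ld1,B1 rp4 wp2
slot 1 (MUL): stall FU — free A2,Mu0,Ld1,B1 rp4 wp2
slot 2 (MUL): stall FU — free A2,Mu0,Ld1,B1 rp4 wp2
slot 3 (MUL): stall FU — free A2,Mu0,Ld1,B1 rp4 wp2
slot 4 (ALU): ISSUE — free A1,Mu0,Ld1,B1 rp2 wp1
slot 5 (MEM): stall WAW — free A1,Mu0,Ld1,B1 rp2 wp1
slot 6 (MUL): stall FU — free A1,Mu0,Ld1,B1 rp2 wp1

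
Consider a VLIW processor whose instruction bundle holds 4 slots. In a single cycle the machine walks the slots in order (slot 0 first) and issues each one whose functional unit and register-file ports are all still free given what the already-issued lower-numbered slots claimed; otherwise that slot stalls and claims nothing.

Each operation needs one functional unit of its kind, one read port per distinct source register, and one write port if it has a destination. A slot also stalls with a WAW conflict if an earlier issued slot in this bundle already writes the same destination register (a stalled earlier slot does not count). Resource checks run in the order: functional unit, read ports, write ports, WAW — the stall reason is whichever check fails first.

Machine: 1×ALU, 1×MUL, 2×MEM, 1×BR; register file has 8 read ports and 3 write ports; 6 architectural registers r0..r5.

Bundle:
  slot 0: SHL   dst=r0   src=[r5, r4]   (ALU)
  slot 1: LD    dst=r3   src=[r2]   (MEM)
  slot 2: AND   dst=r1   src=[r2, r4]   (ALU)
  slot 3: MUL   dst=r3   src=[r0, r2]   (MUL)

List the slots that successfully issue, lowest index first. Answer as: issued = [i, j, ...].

  0. ALU→r0 ⇒ go  {0A/1Mu/2Ld/1B | 6r 2w}
  1. MEM→r3 ⇒ go  {0A/1Mu/1Ld/1B | 5r 1w}
  2. ALU→r1 ⇒ no(FU)  {0A/1Mu/1Ld/1B | 5r 1w}
  3. MUL→r3 ⇒ no(WAW)  {0A/1Mu/1Ld/1B | 5r 1w}

issued = [0, 1]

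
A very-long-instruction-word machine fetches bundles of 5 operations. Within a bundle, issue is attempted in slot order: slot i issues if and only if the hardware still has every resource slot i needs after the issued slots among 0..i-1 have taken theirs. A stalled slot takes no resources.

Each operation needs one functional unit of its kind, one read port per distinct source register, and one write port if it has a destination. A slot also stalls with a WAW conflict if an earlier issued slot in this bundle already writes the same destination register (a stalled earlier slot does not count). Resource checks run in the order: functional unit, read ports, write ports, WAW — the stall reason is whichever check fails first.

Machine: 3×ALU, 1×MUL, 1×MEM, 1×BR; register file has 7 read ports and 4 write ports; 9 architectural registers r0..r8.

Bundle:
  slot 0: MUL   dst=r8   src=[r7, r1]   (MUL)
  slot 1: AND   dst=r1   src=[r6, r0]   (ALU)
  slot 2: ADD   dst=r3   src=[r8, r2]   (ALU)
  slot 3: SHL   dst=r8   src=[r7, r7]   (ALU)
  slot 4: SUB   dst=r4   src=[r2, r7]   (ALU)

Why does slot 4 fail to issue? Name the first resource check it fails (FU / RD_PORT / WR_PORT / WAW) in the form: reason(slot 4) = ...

reason(slot 4) = RD_PORT

slot 0 (MUL): ISSUE — free A3,Mu0,Ld1,B1 rp5 wp3
slot 1 (ALU): ISSUE — free A2,Mu0,Ld1,B1 rp3 wp2
slot 2 (ALU): ISSUE — free A1,Mu0,Ld1,B1 rp1 wp1
slot 3 (ALU): stall WAW — free A1,Mu0,Ld1,B1 rp1 wp1
slot 4 (ALU): stall RD_PORT — free A1,Mu0,Ld1,B1 rp1 wp1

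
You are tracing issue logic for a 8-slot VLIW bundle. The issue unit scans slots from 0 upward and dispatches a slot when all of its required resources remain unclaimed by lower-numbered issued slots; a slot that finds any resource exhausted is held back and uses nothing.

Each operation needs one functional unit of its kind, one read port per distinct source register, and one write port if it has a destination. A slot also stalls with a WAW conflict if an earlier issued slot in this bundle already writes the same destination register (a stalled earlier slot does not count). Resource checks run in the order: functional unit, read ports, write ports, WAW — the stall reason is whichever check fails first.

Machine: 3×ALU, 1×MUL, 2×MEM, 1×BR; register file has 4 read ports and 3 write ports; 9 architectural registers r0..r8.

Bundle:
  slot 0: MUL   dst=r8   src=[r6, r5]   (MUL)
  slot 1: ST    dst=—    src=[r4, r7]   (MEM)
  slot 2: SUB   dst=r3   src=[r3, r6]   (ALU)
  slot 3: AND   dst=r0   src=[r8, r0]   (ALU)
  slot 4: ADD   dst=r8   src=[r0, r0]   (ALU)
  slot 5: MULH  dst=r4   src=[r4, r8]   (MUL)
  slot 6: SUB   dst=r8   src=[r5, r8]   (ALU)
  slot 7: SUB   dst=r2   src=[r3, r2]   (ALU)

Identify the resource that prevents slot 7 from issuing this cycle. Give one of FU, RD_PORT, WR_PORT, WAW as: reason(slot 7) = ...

reason(slot 7) = RD_PORT

slot 0 (MUL): ISSUE — free A3,Mu0,Ld2,B1 rp2 wp2
slot 1 (MEM): ISSUE — free A3,Mu0,Ld1,B1 rp0 wp2
slot 2 (ALU): stall RD_PORT — free A3,Mu0,Ld1,B1 rp0 wp2
slot 3 (ALU): stall RD_PORT — free A3,Mu0,Ld1,B1 rp0 wp2
slot 4 (ALU): stall RD_PORT — free A3,Mu0,Ld1,B1 rp0 wp2
slot 5 (MUL): stall FU — free A3,Mu0,Ld1,B1 rp0 wp2
slot 6 (ALU): stall RD_PORT — free A3,Mu0,Ld1,B1 rp0 wp2
slot 7 (ALU): stall RD_PORT — free A3,Mu0,Ld1,B1 rp0 wp2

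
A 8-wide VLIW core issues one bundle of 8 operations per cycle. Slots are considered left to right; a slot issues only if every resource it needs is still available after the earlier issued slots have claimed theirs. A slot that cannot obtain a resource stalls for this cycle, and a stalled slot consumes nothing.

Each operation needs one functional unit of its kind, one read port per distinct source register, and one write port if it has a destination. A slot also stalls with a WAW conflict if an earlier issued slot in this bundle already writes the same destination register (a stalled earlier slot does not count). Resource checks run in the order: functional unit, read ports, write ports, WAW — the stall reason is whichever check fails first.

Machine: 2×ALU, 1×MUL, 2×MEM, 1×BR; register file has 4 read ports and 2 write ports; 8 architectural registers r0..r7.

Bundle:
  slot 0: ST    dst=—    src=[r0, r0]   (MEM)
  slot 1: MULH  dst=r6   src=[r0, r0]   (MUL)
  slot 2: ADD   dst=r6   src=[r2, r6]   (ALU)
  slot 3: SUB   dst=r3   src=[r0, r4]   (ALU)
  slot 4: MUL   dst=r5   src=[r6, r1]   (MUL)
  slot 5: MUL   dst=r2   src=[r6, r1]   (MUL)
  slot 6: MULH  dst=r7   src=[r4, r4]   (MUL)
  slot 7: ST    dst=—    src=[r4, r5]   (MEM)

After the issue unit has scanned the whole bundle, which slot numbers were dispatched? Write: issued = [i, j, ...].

[0] MEM needs rd=1 wr=0: ok; after: ALU=2 MUL=1 MEM=1 BR=1, R=3, W=2
[1] MUL needs rd=1 wr=1: ok; after: ALU=2 MUL=0 MEM=1 BR=1, R=2, W=1
[2] ALU needs rd=2 wr=1: WAW; after: ALU=2 MUL=0 MEM=1 BR=1, R=2, W=1
[3] ALU needs rd=2 wr=1: ok; after: ALU=1 MUL=0 MEM=1 BR=1, R=0, W=0
[4] MUL needs rd=2 wr=1: FU; after: ALU=1 MUL=0 MEM=1 BR=1, R=0, W=0
[5] MUL needs rd=2 wr=1: FU; after: ALU=1 MUL=0 MEM=1 BR=1, R=0, W=0
[6] MUL needs rd=1 wr=1: FU; after: ALU=1 MUL=0 MEM=1 BR=1, R=0, W=0
[7] MEM needs rd=2 wr=0: RD_PORT; after: ALU=1 MUL=0 MEM=1 BR=1, R=0, W=0

issued = [0, 1, 3]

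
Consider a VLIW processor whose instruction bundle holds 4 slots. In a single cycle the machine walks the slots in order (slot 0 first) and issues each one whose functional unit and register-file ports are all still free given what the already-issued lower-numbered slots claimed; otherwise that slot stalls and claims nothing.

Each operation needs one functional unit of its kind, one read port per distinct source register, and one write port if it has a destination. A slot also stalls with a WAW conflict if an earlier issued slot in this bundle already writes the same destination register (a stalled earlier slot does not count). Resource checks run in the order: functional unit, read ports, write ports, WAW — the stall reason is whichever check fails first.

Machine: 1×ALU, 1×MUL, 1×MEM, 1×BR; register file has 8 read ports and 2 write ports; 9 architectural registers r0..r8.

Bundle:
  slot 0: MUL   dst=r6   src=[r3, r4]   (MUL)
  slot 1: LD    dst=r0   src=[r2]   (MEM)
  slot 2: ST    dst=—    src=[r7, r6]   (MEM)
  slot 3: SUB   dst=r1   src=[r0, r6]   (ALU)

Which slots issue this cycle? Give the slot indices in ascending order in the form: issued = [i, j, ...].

issued = [0, 1]

(0) want 1×MUL +2rd +1wr — yes → AL1|MU0|ME1|BR1|rd6|wr1
(1) want 1×MEM +1rd +1wr — yes → AL1|MU0|ME0|BR1|rd5|wr0
(2) want 1×MEM +2rd +0wr — FU → AL1|MU0|ME0|BR1|rd5|wr0
(3) want 1×ALU +2rd +1wr — WR_PORT → AL1|MU0|ME0|BR1|rd5|wr0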